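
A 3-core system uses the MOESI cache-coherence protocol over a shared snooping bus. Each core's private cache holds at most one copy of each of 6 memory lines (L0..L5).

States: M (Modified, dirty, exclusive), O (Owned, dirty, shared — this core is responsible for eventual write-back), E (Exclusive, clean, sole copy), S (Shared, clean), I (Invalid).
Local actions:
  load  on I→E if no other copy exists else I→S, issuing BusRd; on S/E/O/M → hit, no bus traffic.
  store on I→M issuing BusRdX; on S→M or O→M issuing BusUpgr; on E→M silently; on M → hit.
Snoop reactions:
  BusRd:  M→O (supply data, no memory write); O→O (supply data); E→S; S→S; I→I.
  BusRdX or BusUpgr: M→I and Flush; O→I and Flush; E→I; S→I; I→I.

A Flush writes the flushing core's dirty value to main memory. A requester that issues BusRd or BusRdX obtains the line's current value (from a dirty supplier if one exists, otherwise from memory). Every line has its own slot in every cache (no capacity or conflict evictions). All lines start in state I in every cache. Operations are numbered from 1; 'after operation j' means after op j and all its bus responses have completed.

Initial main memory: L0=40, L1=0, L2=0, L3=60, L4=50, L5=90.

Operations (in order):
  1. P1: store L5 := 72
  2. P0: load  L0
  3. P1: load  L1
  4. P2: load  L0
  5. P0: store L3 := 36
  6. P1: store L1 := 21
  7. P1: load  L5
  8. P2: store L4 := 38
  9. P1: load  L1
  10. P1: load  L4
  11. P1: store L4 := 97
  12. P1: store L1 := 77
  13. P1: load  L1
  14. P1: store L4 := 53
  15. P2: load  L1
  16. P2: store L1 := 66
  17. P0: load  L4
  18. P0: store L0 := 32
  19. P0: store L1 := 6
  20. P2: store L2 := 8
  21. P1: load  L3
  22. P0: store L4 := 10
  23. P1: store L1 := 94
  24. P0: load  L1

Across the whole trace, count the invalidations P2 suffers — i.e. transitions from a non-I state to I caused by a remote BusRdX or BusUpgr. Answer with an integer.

  op1 P1: store L5 := 72 → I/M/I on L5; bus BusRdX; mem=90
  op2 P0: load  L0 → E/I/I on L0; bus BusRd; mem=40
  op3 P1: load  L1 → I/E/I on L1; bus BusRd; mem=0
  op4 P2: load  L0 → S/I/S on L0; bus BusRd; mem=40
  op5 P0: store L3 := 36 → M/I/I on L3; bus BusRdX; mem=60
  op6 P1: store L1 := 21 → I/M/I on L1; bus (none); mem=0
  op7 P1: load  L5 → I/M/I on L5; bus (none); mem=90
  op8 P2: store L4 := 38 → I/I/M on L4; bus BusRdX; mem=50
  op9 P1: load  L1 → I/M/I on L1; bus (none); mem=0
  op10 P1: load  L4 → I/S/O on L4; bus BusRd; mem=50
  op11 P1: store L4 := 97 → I/M/I on L4; bus BusUpgr Flush; mem=38
  op12 P1: store L1 := 77 → I/M/I on L1; bus (none); mem=0
  op13 P1: load  L1 → I/M/I on L1; bus (none); mem=0
  op14 P1: store L4 := 53 → I/M/I on L4; bus (none); mem=38
  op15 P2: load  L1 → I/O/S on L1; bus BusRd; mem=0
  op16 P2: store L1 := 66 → I/I/M on L1; bus BusUpgr Flush; mem=77
  op17 P0: load  L4 → S/O/I on L4; bus BusRd; mem=38
  op18 P0: store L0 := 32 → M/I/I on L0; bus BusUpgr; mem=40
  op19 P0: store L1 := 6 → M/I/I on L1; bus BusRdX Flush; mem=66
  op20 P2: store L2 := 8 → I/I/M on L2; bus BusRdX; mem=0
  op21 P1: load  L3 → O/S/I on L3; bus BusRd; mem=60
  op22 P0: store L4 := 10 → M/I/I on L4; bus BusUpgr Flush; mem=53
  op23 P1: store L1 := 94 → I/M/I on L1; bus BusRdX Flush; mem=6
  op24 P0: load  L1 → S/O/I on L1; bus BusRd; mem=6

invalidations = 3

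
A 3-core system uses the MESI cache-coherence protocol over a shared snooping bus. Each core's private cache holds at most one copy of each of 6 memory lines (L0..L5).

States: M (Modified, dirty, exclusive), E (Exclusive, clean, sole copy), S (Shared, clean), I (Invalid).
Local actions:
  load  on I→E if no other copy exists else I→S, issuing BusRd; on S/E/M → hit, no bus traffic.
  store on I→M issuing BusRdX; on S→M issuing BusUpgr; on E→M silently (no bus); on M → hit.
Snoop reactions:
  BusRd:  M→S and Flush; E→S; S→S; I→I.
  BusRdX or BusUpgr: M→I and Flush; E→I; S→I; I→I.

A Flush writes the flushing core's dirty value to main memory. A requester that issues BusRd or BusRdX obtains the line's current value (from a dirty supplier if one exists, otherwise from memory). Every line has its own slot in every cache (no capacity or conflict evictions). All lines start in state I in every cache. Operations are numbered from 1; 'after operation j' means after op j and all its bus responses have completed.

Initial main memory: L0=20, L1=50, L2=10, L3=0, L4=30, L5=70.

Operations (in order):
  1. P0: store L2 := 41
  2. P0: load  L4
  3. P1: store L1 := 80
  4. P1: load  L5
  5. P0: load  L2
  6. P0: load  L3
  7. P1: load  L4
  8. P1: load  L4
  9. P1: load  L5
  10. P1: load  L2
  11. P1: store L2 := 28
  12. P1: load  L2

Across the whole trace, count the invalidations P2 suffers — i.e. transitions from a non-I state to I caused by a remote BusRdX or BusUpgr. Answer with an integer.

invalidations = 0

[1] P0: store L2 := 41 | P0:M(41), P1:I, P2:I | bus: BusRdX
[2] P0: load  L4 | P0:E(30), P1:I, P2:I | bus: BusRd
[3] P1: store L1 := 80 | P0:I, P1:M(80), P2:I | bus: BusRdX
[4] P1: load  L5 | P0:I, P1:E(70), P2:I | bus: BusRd
[5] P0: load  L2 | P0:M(41), P1:I, P2:I | bus: none
[6] P0: load  L3 | P0:E(0), P1:I, P2:I | bus: BusRd
[7] P1: load  L4 | P0:S(30), P1:S(30), P2:I | bus: BusRd
[8] P1: load  L4 | P0:S(30), P1:S(30), P2:I | bus: none
[9] P1: load  L5 | P0:I, P1:E(70), P2:I | bus: none
[10] P1: load  L2 | P0:S(41), P1:S(41), P2:I | bus: BusRd,Flush
[11] P1: store L2 := 28 | P0:I, P1:M(28), P2:I | bus: BusUpgr
[12] P1: load  L2 | P0:I, P1:M(28), P2:I | bus: none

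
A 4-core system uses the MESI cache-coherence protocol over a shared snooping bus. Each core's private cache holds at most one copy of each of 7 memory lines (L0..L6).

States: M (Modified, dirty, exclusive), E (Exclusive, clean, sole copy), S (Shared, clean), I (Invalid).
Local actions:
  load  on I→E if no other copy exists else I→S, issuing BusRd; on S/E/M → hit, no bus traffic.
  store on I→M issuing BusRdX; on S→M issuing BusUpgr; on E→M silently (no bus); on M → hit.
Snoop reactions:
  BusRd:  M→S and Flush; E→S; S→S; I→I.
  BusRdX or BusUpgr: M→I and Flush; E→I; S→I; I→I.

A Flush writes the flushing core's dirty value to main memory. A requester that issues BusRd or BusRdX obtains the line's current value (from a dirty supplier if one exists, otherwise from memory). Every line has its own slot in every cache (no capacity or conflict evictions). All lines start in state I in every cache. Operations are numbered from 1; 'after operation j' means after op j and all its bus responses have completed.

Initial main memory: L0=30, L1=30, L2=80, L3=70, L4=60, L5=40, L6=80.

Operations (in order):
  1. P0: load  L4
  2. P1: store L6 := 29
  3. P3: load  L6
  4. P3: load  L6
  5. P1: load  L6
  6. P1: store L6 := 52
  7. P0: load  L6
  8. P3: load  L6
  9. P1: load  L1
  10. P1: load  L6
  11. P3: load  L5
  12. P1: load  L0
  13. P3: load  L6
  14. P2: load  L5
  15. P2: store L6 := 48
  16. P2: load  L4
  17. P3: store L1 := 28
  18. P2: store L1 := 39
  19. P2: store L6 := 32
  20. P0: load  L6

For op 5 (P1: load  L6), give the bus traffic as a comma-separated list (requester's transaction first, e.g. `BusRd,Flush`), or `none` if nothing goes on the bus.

bus = none

1. P0: load  L4  bus=[BusRd]  L4: P0=E P1=I P2=I P3=I  mem[L4]=60
2. P1: store L6 := 29  bus=[BusRdX]  L6: P0=I P1=M P2=I P3=I  mem[L6]=80
3. P3: load  L6  bus=[BusRd,Flush]  L6: P0=I P1=S P2=I P3=S  mem[L6]=29
4. P3: load  L6  bus=[-]  L6: P0=I P1=S P2=I P3=S  mem[L6]=29
5. P1: load  L6  bus=[-]  L6: P0=I P1=S P2=I P3=S  mem[L6]=29
6. P1: store L6 := 52  bus=[BusUpgr]  L6: P0=I P1=M P2=I P3=I  mem[L6]=29
7. P0: load  L6  bus=[BusRd,Flush]  L6: P0=S P1=S P2=I P3=I  mem[L6]=52
8. P3: load  L6  bus=[BusRd]  L6: P0=S P1=S P2=I P3=S  mem[L6]=52
9. P1: load  L1  bus=[BusRd]  L1: P0=I P1=E P2=I P3=I  mem[L1]=30
10. P1: load  L6  bus=[-]  L6: P0=S P1=S P2=I P3=S  mem[L6]=52
11. P3: load  L5  bus=[BusRd]  L5: P0=I P1=I P2=I P3=E  mem[L5]=40
12. P1: load  L0  bus=[BusRd]  L0: P0=I P1=E P2=I P3=I  mem[L0]=30
13. P3: load  L6  bus=[-]  L6: P0=S P1=S P2=I P3=S  mem[L6]=52
14. P2: load  L5  bus=[BusRd]  L5: P0=I P1=I P2=S P3=S  mem[L5]=40
15. P2: store L6 := 48  bus=[BusRdX]  L6: P0=I P1=I P2=M P3=I  mem[L6]=52
16. P2: load  L4  bus=[BusRd]  L4: P0=S P1=I P2=S P3=I  mem[L4]=60
17. P3: store L1 := 28  bus=[BusRdX]  L1: P0=I P1=I P2=I P3=M  mem[L1]=30
18. P2: store L1 := 39  bus=[BusRdX,Flush]  L1: P0=I P1=I P2=M P3=I  mem[L1]=28
19. P2: store L6 := 32  bus=[-]  L6: P0=I P1=I P2=M P3=I  mem[L6]=52
20. P0: load  L6  bus=[BusRd,Flush]  L6: P0=S P1=I P2=S P3=I  mem[L6]=32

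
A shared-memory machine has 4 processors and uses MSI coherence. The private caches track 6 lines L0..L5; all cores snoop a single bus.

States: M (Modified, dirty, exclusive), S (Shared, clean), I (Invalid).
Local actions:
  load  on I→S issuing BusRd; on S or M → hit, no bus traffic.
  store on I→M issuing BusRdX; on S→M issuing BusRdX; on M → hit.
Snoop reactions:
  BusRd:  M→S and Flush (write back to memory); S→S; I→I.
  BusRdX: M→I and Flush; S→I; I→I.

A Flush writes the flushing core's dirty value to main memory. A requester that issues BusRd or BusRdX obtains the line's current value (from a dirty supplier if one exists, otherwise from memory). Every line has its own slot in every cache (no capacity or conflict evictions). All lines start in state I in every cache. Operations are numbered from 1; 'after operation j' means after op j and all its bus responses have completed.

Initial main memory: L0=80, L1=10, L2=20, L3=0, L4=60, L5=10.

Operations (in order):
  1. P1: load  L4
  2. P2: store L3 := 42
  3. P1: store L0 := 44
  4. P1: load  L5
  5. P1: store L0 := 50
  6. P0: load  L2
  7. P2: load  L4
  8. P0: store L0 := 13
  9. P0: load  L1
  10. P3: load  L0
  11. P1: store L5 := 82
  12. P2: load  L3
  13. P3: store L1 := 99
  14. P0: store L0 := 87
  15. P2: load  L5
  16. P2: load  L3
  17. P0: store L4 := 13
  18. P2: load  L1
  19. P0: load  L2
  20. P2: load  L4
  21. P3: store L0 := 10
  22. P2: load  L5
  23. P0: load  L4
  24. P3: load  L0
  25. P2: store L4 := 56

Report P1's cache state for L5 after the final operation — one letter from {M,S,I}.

state = S

  op1 P1: load  L4 → I/S/I/I on L4; bus BusRd; mem=60
  op2 P2: store L3 := 42 → I/I/M/I on L3; bus BusRdX; mem=0
  op3 P1: store L0 := 44 → I/M/I/I on L0; bus BusRdX; mem=80
  op4 P1: load  L5 → I/S/I/I on L5; bus BusRd; mem=10
  op5 P1: store L0 := 50 → I/M/I/I on L0; bus (none); mem=80
  op6 P0: load  L2 → S/I/I/I on L2; bus BusRd; mem=20
  op7 P2: load  L4 → I/S/S/I on L4; bus BusRd; mem=60
  op8 P0: store L0 := 13 → M/I/I/I on L0; bus BusRdX Flush; mem=50
  op9 P0: load  L1 → S/I/I/I on L1; bus BusRd; mem=10
  op10 P3: load  L0 → S/I/I/S on L0; bus BusRd Flush; mem=13
  op11 P1: store L5 := 82 → I/M/I/I on L5; bus BusRdX; mem=10
  op12 P2: load  L3 → I/I/M/I on L3; bus (none); mem=0
  op13 P3: store L1 := 99 → I/I/I/M on L1; bus BusRdX; mem=10
  op14 P0: store L0 := 87 → M/I/I/I on L0; bus BusRdX; mem=13
  op15 P2: load  L5 → I/S/S/I on L5; bus BusRd Flush; mem=82
  op16 P2: load  L3 → I/I/M/I on L3; bus (none); mem=0
  op17 P0: store L4 := 13 → M/I/I/I on L4; bus BusRdX; mem=60
  op18 P2: load  L1 → I/I/S/S on L1; bus BusRd Flush; mem=99
  op19 P0: load  L2 → S/I/I/I on L2; bus (none); mem=20
  op20 P2: load  L4 → S/I/S/I on L4; bus BusRd Flush; mem=13
  op21 P3: store L0 := 10 → I/I/I/M on L0; bus BusRdX Flush; mem=87
  op22 P2: load  L5 → I/S/S/I on L5; bus (none); mem=82
  op23 P0: load  L4 → S/I/S/I on L4; bus (none); mem=13
  op24 P3: load  L0 → I/I/I/M on L0; bus (none); mem=87
  op25 P2: store L4 := 56 → I/I/M/I on L4; bus BusRdX; mem=13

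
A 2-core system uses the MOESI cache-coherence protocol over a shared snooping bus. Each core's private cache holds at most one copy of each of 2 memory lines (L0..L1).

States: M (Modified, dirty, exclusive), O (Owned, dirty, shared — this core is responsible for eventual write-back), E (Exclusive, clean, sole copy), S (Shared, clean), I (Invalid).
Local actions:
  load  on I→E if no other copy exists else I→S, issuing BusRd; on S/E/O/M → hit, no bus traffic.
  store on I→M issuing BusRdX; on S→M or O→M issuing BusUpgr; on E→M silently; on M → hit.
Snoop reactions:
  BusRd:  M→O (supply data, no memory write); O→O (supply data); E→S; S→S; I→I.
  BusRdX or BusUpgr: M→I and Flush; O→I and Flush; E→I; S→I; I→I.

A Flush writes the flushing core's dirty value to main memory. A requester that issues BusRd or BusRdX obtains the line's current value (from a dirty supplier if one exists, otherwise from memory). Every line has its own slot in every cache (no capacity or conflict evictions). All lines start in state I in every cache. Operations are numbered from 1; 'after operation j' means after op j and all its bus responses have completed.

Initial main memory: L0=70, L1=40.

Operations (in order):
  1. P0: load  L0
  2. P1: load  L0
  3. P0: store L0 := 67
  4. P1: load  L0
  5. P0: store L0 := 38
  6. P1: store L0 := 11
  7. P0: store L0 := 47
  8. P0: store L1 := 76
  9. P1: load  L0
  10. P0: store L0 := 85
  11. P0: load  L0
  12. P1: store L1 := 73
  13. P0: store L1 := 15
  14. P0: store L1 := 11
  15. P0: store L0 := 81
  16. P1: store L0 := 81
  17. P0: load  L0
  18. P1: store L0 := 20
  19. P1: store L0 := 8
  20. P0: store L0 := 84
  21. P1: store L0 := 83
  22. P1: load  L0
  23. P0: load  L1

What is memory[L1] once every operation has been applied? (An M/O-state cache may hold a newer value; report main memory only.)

  op1 P0: load  L0 → E/I on L0; bus BusRd; mem=70
  op2 P1: load  L0 → S/S on L0; bus BusRd; mem=70
  op3 P0: store L0 := 67 → M/I on L0; bus BusUpgr; mem=70
  op4 P1: load  L0 → O/S on L0; bus BusRd; mem=70
  op5 P0: store L0 := 38 → M/I on L0; bus BusUpgr; mem=70
  op6 P1: store L0 := 11 → I/M on L0; bus BusRdX Flush; mem=38
  op7 P0: store L0 := 47 → M/I on L0; bus BusRdX Flush; mem=11
  op8 P0: store L1 := 76 → M/I on L1; bus BusRdX; mem=40
  op9 P1: load  L0 → O/S on L0; bus BusRd; mem=11
  op10 P0: store L0 := 85 → M/I on L0; bus BusUpgr; mem=11
  op11 P0: load  L0 → M/I on L0; bus (none); mem=11
  op12 P1: store L1 := 73 → I/M on L1; bus BusRdX Flush; mem=76
  op13 P0: store L1 := 15 → M/I on L1; bus BusRdX Flush; mem=73
  op14 P0: store L1 := 11 → M/I on L1; bus (none); mem=73
  op15 P0: store L0 := 81 → M/I on L0; bus (none); mem=11
  op16 P1: store L0 := 81 → I/M on L0; bus BusRdX Flush; mem=81
  op17 P0: load  L0 → S/O on L0; bus BusRd; mem=81
  op18 P1: store L0 := 20 → I/M on L0; bus BusUpgr; mem=81
  op19 P1: store L0 := 8 → I/M on L0; bus (none); mem=81
  op20 P0: store L0 := 84 → M/I on L0; bus BusRdX Flush; mem=8
  op21 P1: store L0 := 83 → I/M on L0; bus BusRdX Flush; mem=84
  op22 P1: load  L0 → I/M on L0; bus (none); mem=84
  op23 P0: load  L1 → M/I on L1; bus (none); mem=73

memory[L1] = 73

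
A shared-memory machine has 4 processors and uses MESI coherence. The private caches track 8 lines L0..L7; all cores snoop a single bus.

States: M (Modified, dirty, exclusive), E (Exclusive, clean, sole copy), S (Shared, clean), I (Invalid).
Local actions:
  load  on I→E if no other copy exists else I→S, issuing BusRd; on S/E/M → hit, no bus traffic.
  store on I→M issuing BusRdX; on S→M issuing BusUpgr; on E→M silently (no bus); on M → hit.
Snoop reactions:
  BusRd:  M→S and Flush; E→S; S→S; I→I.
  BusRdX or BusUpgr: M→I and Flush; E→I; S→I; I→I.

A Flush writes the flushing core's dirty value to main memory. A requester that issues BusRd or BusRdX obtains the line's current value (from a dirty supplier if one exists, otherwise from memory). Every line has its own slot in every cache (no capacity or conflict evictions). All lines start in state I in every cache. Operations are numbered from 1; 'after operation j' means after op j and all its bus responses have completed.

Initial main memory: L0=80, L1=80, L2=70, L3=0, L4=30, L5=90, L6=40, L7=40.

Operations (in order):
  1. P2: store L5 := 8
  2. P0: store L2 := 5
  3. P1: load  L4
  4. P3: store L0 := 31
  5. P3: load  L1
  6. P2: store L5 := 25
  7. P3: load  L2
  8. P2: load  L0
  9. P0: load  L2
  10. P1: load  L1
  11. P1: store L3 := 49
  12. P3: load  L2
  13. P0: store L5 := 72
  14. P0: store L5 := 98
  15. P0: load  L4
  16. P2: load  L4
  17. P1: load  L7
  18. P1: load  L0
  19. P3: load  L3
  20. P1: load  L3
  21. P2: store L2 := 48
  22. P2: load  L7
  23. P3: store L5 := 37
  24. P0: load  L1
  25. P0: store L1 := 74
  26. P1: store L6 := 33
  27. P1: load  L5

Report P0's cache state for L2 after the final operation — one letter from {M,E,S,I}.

  op1 P2: store L5 := 8 → I/I/M/I on L5; bus BusRdX; mem=90
  op2 P0: store L2 := 5 → M/I/I/I on L2; bus BusRdX; mem=70
  op3 P1: load  L4 → I/E/I/I on L4; bus BusRd; mem=30
  op4 P3: store L0 := 31 → I/I/I/M on L0; bus BusRdX; mem=80
  op5 P3: load  L1 → I/I/I/E on L1; bus BusRd; mem=80
  op6 P2: store L5 := 25 → I/I/M/I on L5; bus (none); mem=90
  op7 P3: load  L2 → S/I/I/S on L2; bus BusRd Flush; mem=5
  op8 P2: load  L0 → I/I/S/S on L0; bus BusRd Flush; mem=31
  op9 P0: load  L2 → S/I/I/S on L2; bus (none); mem=5
  op10 P1: load  L1 → I/S/I/S on L1; bus BusRd; mem=80
  op11 P1: store L3 := 49 → I/M/I/I on L3; bus BusRdX; mem=0
  op12 P3: load  L2 → S/I/I/S on L2; bus (none); mem=5
  op13 P0: store L5 := 72 → M/I/I/I on L5; bus BusRdX Flush; mem=25
  op14 P0: store L5 := 98 → M/I/I/I on L5; bus (none); mem=25
  op15 P0: load  L4 → S/S/I/I on L4; bus BusRd; mem=30
  op16 P2: load  L4 → S/S/S/I on L4; bus BusRd; mem=30
  op17 P1: load  L7 → I/E/I/I on L7; bus BusRd; mem=40
  op18 P1: load  L0 → I/S/S/S on L0; bus BusRd; mem=31
  op19 P3: load  L3 → I/S/I/S on L3; bus BusRd Flush; mem=49
  op20 P1: load  L3 → I/S/I/S on L3; bus (none); mem=49
  op21 P2: store L2 := 48 → I/I/M/I on L2; bus BusRdX; mem=5
  op22 P2: load  L7 → I/S/S/I on L7; bus BusRd; mem=40
  op23 P3: store L5 := 37 → I/I/I/M on L5; bus BusRdX Flush; mem=98
  op24 P0: load  L1 → S/S/I/S on L1; bus BusRd; mem=80
  op25 P0: store L1 := 74 → M/I/I/I on L1; bus BusUpgr; mem=80
  op26 P1: store L6 := 33 → I/M/I/I on L6; bus BusRdX; mem=40
  op27 P1: load  L5 → I/S/I/S on L5; bus BusRd Flush; mem=37

state = I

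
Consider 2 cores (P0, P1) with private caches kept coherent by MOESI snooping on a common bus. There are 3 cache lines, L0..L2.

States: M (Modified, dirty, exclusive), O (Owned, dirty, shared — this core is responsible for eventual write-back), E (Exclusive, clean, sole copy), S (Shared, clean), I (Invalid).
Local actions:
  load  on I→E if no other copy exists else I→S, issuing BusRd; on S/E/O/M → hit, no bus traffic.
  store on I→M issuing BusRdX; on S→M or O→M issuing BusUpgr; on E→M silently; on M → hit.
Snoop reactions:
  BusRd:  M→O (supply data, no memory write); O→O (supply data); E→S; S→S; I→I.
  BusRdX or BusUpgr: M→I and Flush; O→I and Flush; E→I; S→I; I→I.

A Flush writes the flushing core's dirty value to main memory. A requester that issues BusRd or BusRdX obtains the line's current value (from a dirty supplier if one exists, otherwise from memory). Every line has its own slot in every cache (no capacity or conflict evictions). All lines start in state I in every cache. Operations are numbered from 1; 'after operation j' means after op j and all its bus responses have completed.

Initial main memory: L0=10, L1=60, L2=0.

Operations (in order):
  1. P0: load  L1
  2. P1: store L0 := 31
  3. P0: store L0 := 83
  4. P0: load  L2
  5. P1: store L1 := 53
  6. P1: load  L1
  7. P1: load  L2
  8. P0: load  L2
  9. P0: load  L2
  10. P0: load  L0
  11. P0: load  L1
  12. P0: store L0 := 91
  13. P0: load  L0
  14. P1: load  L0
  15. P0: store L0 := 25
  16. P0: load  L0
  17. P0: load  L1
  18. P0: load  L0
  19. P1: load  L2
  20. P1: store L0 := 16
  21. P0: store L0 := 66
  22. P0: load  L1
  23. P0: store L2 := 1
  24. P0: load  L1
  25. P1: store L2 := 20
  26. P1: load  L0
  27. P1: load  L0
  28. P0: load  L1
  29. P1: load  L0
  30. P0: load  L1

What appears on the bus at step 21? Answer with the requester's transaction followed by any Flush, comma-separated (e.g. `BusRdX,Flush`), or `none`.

bus = BusRdX,Flush

1. P0: load  L1  bus=[BusRd]  L1: P0=E P1=I  mem[L1]=60
2. P1: store L0 := 31  bus=[BusRdX]  L0: P0=I P1=M  mem[L0]=10
3. P0: store L0 := 83  bus=[BusRdX,Flush]  L0: P0=M P1=I  mem[L0]=31
4. P0: load  L2  bus=[BusRd]  L2: P0=E P1=I  mem[L2]=0
5. P1: store L1 := 53  bus=[BusRdX]  L1: P0=I P1=M  mem[L1]=60
6. P1: load  L1  bus=[-]  L1: P0=I P1=M  mem[L1]=60
7. P1: load  L2  bus=[BusRd]  L2: P0=S P1=S  mem[L2]=0
8. P0: load  L2  bus=[-]  L2: P0=S P1=S  mem[L2]=0
9. P0: load  L2  bus=[-]  L2: P0=S P1=S  mem[L2]=0
10. P0: load  L0  bus=[-]  L0: P0=M P1=I  mem[L0]=31
11. P0: load  L1  bus=[BusRd]  L1: P0=S P1=O  mem[L1]=60
12. P0: store L0 := 91  bus=[-]  L0: P0=M P1=I  mem[L0]=31
13. P0: load  L0  bus=[-]  L0: P0=M P1=I  mem[L0]=31
14. P1: load  L0  bus=[BusRd]  L0: P0=O P1=S  mem[L0]=31
15. P0: store L0 := 25  bus=[BusUpgr]  L0: P0=M P1=I  mem[L0]=31
16. P0: load  L0  bus=[-]  L0: P0=M P1=I  mem[L0]=31
17. P0: load  L1  bus=[-]  L1: P0=S P1=O  mem[L1]=60
18. P0: load  L0  bus=[-]  L0: P0=M P1=I  mem[L0]=31
19. P1: load  L2  bus=[-]  L2: P0=S P1=S  mem[L2]=0
20. P1: store L0 := 16  bus=[BusRdX,Flush]  L0: P0=I P1=M  mem[L0]=25
21. P0: store L0 := 66  bus=[BusRdX,Flush]  L0: P0=M P1=I  mem[L0]=16
22. P0: load  L1  bus=[-]  L1: P0=S P1=O  mem[L1]=60
23. P0: store L2 := 1  bus=[BusUpgr]  L2: P0=M P1=I  mem[L2]=0
24. P0: load  L1  bus=[-]  L1: P0=S P1=O  mem[L1]=60
25. P1: store L2 := 20  bus=[BusRdX,Flush]  L2: P0=I P1=M  mem[L2]=1
26. P1: load  L0  bus=[BusRd]  L0: P0=O P1=S  mem[L0]=16
27. P1: load  L0  bus=[-]  L0: P0=O P1=S  mem[L0]=16
28. P0: load  L1  bus=[-]  L1: P0=S P1=O  mem[L1]=60
29. P1: load  L0  bus=[-]  L0: P0=O P1=S  mem[L0]=16
30. P0: load  L1  bus=[-]  L1: P0=S P1=O  mem[L1]=60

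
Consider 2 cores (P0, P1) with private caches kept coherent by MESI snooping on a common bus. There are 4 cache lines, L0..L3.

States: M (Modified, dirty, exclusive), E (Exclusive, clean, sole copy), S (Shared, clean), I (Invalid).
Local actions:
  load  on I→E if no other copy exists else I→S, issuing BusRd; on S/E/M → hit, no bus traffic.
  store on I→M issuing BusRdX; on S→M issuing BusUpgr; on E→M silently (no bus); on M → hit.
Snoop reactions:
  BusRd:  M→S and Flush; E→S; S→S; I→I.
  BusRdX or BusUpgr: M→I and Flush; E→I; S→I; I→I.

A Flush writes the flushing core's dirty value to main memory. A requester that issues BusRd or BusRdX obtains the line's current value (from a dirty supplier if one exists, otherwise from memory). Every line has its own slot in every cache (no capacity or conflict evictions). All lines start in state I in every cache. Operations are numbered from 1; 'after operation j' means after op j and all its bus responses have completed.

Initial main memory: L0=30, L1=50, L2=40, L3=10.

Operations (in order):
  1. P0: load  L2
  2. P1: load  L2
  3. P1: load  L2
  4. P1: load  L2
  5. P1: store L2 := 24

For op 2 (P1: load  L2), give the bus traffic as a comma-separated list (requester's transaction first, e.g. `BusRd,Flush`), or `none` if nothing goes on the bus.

bus = BusRd

  op1 P0: load  L2 → E/I on L2; bus BusRd; mem=40
  op2 P1: load  L2 → S/S on L2; bus BusRd; mem=40
  op3 P1: load  L2 → S/S on L2; bus (none); mem=40
  op4 P1: load  L2 → S/S on L2; bus (none); mem=40
  op5 P1: store L2 := 24 → I/M on L2; bus BusUpgr; mem=40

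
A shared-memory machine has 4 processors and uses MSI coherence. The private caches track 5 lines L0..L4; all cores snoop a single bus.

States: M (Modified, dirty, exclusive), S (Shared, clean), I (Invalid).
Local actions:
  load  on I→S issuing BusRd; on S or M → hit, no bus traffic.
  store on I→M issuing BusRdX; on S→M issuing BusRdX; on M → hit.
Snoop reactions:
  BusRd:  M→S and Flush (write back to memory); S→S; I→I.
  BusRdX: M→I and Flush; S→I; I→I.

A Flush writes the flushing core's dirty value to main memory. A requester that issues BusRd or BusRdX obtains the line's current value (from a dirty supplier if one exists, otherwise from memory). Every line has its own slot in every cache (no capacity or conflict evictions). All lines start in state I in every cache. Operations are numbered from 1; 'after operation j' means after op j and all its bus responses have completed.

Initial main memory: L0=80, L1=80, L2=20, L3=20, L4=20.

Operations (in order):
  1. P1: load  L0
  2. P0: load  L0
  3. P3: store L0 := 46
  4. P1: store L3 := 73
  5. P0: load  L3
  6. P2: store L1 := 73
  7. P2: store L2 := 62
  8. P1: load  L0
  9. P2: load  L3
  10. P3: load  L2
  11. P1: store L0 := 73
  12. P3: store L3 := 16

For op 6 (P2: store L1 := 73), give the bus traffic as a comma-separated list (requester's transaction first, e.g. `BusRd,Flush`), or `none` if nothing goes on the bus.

bus = BusRdX

[1] P1: load  L0 | P0:I, P1:S(80), P2:I, P3:I | bus: BusRd
[2] P0: load  L0 | P0:S(80), P1:S(80), P2:I, P3:I | bus: BusRd
[3] P3: store L0 := 46 | P0:I, P1:I, P2:I, P3:M(46) | bus: BusRdX
[4] P1: store L3 := 73 | P0:I, P1:M(73), P2:I, P3:I | bus: BusRdX
[5] P0: load  L3 | P0:S(73), P1:S(73), P2:I, P3:I | bus: BusRd,Flush
[6] P2: store L1 := 73 | P0:I, P1:I, P2:M(73), P3:I | bus: BusRdX
[7] P2: store L2 := 62 | P0:I, P1:I, P2:M(62), P3:I | bus: BusRdX
[8] P1: load  L0 | P0:I, P1:S(46), P2:I, P3:S(46) | bus: BusRd,Flush
[9] P2: load  L3 | P0:S(73), P1:S(73), P2:S(73), P3:I | bus: BusRd
[10] P3: load  L2 | P0:I, P1:I, P2:S(62), P3:S(62) | bus: BusRd,Flush
[11] P1: store L0 := 73 | P0:I, P1:M(73), P2:I, P3:I | bus: BusRdX
[12] P3: store L3 := 16 | P0:I, P1:I, P2:I, P3:M(16) | bus: BusRdX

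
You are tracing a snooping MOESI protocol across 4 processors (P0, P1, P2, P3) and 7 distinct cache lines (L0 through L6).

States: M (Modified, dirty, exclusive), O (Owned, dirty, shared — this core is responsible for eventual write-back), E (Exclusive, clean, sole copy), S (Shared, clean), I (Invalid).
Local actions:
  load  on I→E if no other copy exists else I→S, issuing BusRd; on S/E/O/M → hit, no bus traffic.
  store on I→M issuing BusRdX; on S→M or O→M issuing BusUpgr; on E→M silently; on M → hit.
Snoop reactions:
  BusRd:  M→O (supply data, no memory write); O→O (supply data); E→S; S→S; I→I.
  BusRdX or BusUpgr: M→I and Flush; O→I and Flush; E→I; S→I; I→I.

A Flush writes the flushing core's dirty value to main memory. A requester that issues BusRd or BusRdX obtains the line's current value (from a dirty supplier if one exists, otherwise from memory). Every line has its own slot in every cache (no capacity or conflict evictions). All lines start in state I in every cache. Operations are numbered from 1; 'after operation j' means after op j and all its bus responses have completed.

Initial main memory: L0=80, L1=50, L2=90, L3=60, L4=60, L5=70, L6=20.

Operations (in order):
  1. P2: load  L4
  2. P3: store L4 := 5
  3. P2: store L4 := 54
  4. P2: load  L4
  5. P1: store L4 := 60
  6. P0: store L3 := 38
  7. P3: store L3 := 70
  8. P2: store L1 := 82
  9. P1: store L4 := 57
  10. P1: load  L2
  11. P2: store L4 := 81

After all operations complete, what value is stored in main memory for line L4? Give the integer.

memory[L4] = 57

  op1 P2: load  L4 → I/I/E/I on L4; bus BusRd; mem=60
  op2 P3: store L4 := 5 → I/I/I/M on L4; bus BusRdX; mem=60
  op3 P2: store L4 := 54 → I/I/M/I on L4; bus BusRdX Flush; mem=5
  op4 P2: load  L4 → I/I/M/I on L4; bus (none); mem=5
  op5 P1: store L4 := 60 → I/M/I/I on L4; bus BusRdX Flush; mem=54
  op6 P0: store L3 := 38 → M/I/I/I on L3; bus BusRdX; mem=60
  op7 P3: store L3 := 70 → I/I/I/M on L3; bus BusRdX Flush; mem=38
  op8 P2: store L1 := 82 → I/I/M/I on L1; bus BusRdX; mem=50
  op9 P1: store L4 := 57 → I/M/I/I on L4; bus (none); mem=54
  op10 P1: load  L2 → I/E/I/I on L2; bus BusRd; mem=90
  op11 P2: store L4 := 81 → I/I/M/I on L4; bus BusRdX Flush; mem=57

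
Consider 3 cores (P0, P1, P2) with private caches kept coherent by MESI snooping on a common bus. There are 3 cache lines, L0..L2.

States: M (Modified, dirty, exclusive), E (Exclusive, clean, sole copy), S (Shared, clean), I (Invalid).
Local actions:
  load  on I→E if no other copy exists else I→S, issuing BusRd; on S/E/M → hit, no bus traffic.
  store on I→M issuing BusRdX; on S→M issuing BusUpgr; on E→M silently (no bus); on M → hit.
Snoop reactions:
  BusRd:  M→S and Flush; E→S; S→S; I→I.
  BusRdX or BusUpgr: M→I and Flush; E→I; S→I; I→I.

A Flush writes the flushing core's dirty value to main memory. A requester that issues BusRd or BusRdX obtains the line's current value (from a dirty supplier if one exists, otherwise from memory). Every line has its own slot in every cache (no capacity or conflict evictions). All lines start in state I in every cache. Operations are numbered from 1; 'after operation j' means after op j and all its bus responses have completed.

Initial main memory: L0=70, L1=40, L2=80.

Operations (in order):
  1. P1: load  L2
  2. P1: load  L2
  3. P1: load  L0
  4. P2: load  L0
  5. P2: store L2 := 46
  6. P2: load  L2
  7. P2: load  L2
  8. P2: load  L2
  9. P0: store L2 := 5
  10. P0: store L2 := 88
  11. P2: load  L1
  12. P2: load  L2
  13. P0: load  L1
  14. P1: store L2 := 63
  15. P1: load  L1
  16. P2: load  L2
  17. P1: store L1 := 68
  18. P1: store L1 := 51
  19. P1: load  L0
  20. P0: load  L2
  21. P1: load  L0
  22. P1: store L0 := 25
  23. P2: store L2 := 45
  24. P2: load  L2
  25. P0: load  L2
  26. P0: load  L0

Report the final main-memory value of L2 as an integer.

1. P1: load  L2  bus=[BusRd]  L2: P0=I P1=E P2=I  mem[L2]=80
2. P1: load  L2  bus=[-]  L2: P0=I P1=E P2=I  mem[L2]=80
3. P1: load  L0  bus=[BusRd]  L0: P0=I P1=E P2=I  mem[L0]=70
4. P2: load  L0  bus=[BusRd]  L0: P0=I P1=S P2=S  mem[L0]=70
5. P2: store L2 := 46  bus=[BusRdX]  L2: P0=I P1=I P2=M  mem[L2]=80
6. P2: load  L2  bus=[-]  L2: P0=I P1=I P2=M  mem[L2]=80
7. P2: load  L2  bus=[-]  L2: P0=I P1=I P2=M  mem[L2]=80
8. P2: load  L2  bus=[-]  L2: P0=I P1=I P2=M  mem[L2]=80
9. P0: store L2 := 5  bus=[BusRdX,Flush]  L2: P0=M P1=I P2=I  mem[L2]=46
10. P0: store L2 := 88  bus=[-]  L2: P0=M P1=I P2=I  mem[L2]=46
11. P2: load  L1  bus=[BusRd]  L1: P0=I P1=I P2=E  mem[L1]=40
12. P2: load  L2  bus=[BusRd,Flush]  L2: P0=S P1=I P2=S  mem[L2]=88
13. P0: load  L1  bus=[BusRd]  L1: P0=S P1=I P2=S  mem[L1]=40
14. P1: store L2 := 63  bus=[BusRdX]  L2: P0=I P1=M P2=I  mem[L2]=88
15. P1: load  L1  bus=[BusRd]  L1: P0=S P1=S P2=S  mem[L1]=40
16. P2: load  L2  bus=[BusRd,Flush]  L2: P0=I P1=S P2=S  mem[L2]=63
17. P1: store L1 := 68  bus=[BusUpgr]  L1: P0=I P1=M P2=I  mem[L1]=40
18. P1: store L1 := 51  bus=[-]  L1: P0=I P1=M P2=I  mem[L1]=40
19. P1: load  L0  bus=[-]  L0: P0=I P1=S P2=S  mem[L0]=70
20. P0: load  L2  bus=[BusRd]  L2: P0=S P1=S P2=S  mem[L2]=63
21. P1: load  L0  bus=[-]  L0: P0=I P1=S P2=S  mem[L0]=70
22. P1: store L0 := 25  bus=[BusUpgr]  L0: P0=I P1=M P2=I  mem[L0]=70
23. P2: store L2 := 45  bus=[BusUpgr]  L2: P0=I P1=I P2=M  mem[L2]=63
24. P2: load  L2  bus=[-]  L2: P0=I P1=I P2=M  mem[L2]=63
25. P0: load  L2  bus=[BusRd,Flush]  L2: P0=S P1=I P2=S  mem[L2]=45
26. P0: load  L0  bus=[BusRd,Flush]  L0: P0=S P1=S P2=I  mem[L0]=25

memory[L2] = 45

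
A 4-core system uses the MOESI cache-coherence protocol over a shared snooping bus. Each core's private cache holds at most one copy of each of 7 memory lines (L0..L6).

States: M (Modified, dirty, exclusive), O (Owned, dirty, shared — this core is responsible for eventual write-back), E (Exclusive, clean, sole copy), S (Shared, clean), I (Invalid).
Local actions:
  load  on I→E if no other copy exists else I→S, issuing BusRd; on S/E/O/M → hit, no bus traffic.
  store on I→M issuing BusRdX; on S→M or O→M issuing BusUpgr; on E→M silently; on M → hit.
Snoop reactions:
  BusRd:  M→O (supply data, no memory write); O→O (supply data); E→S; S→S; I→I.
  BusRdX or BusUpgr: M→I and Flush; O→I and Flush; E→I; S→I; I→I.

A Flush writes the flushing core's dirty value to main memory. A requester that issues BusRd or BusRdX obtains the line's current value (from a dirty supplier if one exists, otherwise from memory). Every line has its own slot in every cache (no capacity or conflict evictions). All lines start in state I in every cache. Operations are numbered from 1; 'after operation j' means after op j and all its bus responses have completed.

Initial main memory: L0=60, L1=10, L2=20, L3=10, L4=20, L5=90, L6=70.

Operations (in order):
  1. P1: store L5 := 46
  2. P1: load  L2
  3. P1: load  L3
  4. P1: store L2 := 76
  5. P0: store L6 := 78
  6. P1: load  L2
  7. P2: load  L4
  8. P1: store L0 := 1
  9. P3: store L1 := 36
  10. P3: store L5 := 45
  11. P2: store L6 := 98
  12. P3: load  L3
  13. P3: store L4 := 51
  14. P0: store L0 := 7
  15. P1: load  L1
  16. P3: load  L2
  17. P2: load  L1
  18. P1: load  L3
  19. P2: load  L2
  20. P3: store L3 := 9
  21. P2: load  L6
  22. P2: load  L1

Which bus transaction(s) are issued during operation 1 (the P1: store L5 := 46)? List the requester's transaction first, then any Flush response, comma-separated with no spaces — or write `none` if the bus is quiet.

[1] P1: store L5 := 46 | P0:I, P1:M(46), P2:I, P3:I | bus: BusRdX
[2] P1: load  L2 | P0:I, P1:E(20), P2:I, P3:I | bus: BusRd
[3] P1: load  L3 | P0:I, P1:E(10), P2:I, P3:I | bus: BusRd
[4] P1: store L2 := 76 | P0:I, P1:M(76), P2:I, P3:I | bus: none
[5] P0: store L6 := 78 | P0:M(78), P1:I, P2:I, P3:I | bus: BusRdX
[6] P1: load  L2 | P0:I, P1:M(76), P2:I, P3:I | bus: none
[7] P2: load  L4 | P0:I, P1:I, P2:E(20), P3:I | bus: BusRd
[8] P1: store L0 := 1 | P0:I, P1:M(1), P2:I, P3:I | bus: BusRdX
[9] P3: store L1 := 36 | P0:I, P1:I, P2:I, P3:M(36) | bus: BusRdX
[10] P3: store L5 := 45 | P0:I, P1:I, P2:I, P3:M(45) | bus: BusRdX,Flush
[11] P2: store L6 := 98 | P0:I, P1:I, P2:M(98), P3:I | bus: BusRdX,Flush
[12] P3: load  L3 | P0:I, P1:S(10), P2:I, P3:S(10) | bus: BusRd
[13] P3: store L4 := 51 | P0:I, P1:I, P2:I, P3:M(51) | bus: BusRdX
[14] P0: store L0 := 7 | P0:M(7), P1:I, P2:I, P3:I | bus: BusRdX,Flush
[15] P1: load  L1 | P0:I, P1:S(36), P2:I, P3:O(36) | bus: BusRd
[16] P3: load  L2 | P0:I, P1:O(76), P2:I, P3:S(76) | bus: BusRd
[17] P2: load  L1 | P0:I, P1:S(36), P2:S(36), P3:O(36) | bus: BusRd
[18] P1: load  L3 | P0:I, P1:S(10), P2:I, P3:S(10) | bus: none
[19] P2: load  L2 | P0:I, P1:O(76), P2:S(76), P3:S(76) | bus: BusRd
[20] P3: store L3 := 9 | P0:I, P1:I, P2:I, P3:M(9) | bus: BusUpgr
[21] P2: load  L6 | P0:I, P1:I, P2:M(98), P3:I | bus: none
[22] P2: load  L1 | P0:I, P1:S(36), P2:S(36), P3:O(36) | bus: none

bus = BusRdX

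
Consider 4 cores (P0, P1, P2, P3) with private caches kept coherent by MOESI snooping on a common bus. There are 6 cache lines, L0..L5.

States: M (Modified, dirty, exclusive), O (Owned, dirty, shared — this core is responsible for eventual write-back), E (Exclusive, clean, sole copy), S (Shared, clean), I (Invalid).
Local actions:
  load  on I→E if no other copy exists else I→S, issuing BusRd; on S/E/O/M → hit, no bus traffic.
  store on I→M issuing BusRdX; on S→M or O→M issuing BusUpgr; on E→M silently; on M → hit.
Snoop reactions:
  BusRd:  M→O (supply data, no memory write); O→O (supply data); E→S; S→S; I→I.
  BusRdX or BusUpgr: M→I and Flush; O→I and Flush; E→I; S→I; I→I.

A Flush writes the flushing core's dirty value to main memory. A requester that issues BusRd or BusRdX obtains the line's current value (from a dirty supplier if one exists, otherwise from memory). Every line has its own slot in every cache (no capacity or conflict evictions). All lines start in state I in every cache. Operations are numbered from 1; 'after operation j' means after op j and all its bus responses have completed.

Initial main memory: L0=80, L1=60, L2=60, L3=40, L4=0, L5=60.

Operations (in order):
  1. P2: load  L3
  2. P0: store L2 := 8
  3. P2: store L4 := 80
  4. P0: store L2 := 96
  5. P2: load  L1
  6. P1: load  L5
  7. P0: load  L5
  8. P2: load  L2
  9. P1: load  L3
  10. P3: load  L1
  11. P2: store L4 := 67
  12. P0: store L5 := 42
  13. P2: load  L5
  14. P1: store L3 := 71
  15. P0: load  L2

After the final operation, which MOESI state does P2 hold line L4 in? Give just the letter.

1. P2: load  L3  bus=[BusRd]  L3: P0=I P1=I P2=E P3=I  mem[L3]=40
2. P0: store L2 := 8  bus=[BusRdX]  L2: P0=M P1=I P2=I P3=I  mem[L2]=60
3. P2: store L4 := 80  bus=[BusRdX]  L4: P0=I P1=I P2=M P3=I  mem[L4]=0
4. P0: store L2 := 96  bus=[-]  L2: P0=M P1=I P2=I P3=I  mem[L2]=60
5. P2: load  L1  bus=[BusRd]  L1: P0=I P1=I P2=E P3=I  mem[L1]=60
6. P1: load  L5  bus=[BusRd]  L5: P0=I P1=E P2=I P3=I  mem[L5]=60
7. P0: load  L5  bus=[BusRd]  L5: P0=S P1=S P2=I P3=I  mem[L5]=60
8. P2: load  L2  bus=[BusRd]  L2: P0=O P1=I P2=S P3=I  mem[L2]=60
9. P1: load  L3  bus=[BusRd]  L3: P0=I P1=S P2=S P3=I  mem[L3]=40
10. P3: load  L1  bus=[BusRd]  L1: P0=I P1=I P2=S P3=S  mem[L1]=60
11. P2: store L4 := 67  bus=[-]  L4: P0=I P1=I P2=M P3=I  mem[L4]=0
12. P0: store L5 := 42  bus=[BusUpgr]  L5: P0=M P1=I P2=I P3=I  mem[L5]=60
13. P2: load  L5  bus=[BusRd]  L5: P0=O P1=I P2=S P3=I  mem[L5]=60
14. P1: store L3 := 71  bus=[BusUpgr]  L3: P0=I P1=M P2=I P3=I  mem[L3]=40
15. P0: load  L2  bus=[-]  L2: P0=O P1=I P2=S P3=I  mem[L2]=60

state = M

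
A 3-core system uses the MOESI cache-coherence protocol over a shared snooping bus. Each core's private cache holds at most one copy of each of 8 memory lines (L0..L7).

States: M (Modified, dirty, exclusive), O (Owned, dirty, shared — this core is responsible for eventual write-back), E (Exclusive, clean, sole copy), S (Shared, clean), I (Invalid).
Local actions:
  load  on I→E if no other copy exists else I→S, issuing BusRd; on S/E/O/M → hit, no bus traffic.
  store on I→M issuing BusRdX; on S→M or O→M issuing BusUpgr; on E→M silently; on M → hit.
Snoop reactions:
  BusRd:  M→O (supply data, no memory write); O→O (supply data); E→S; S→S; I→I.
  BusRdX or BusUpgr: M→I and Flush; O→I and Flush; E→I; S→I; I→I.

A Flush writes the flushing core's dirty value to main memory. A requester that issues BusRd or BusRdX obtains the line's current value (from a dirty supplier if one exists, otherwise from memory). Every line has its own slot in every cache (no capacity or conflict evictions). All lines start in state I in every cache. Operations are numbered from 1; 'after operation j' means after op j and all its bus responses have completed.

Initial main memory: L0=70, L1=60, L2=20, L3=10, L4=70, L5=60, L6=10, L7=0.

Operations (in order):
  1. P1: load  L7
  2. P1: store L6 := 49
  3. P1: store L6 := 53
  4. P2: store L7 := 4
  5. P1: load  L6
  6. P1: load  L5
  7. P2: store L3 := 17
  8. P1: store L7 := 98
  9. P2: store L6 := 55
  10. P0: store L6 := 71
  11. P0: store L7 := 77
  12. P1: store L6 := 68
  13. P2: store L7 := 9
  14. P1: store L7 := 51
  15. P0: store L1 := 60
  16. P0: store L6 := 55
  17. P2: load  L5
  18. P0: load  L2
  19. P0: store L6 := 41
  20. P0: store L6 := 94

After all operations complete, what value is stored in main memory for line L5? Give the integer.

memory[L5] = 60

step 1: P1: load  L7  ⟶  IEI  (L7)  txn=BusRd  M[L7]=0
step 2: P1: store L6 := 49  ⟶  IMI  (L6)  txn=BusRdX  M[L6]=10
step 3: P1: store L6 := 53  ⟶  IMI  (L6)  txn=∅  M[L6]=10
step 4: P2: store L7 := 4  ⟶  IIM  (L7)  txn=BusRdX  M[L7]=0
step 5: P1: load  L6  ⟶  IMI  (L6)  txn=∅  M[L6]=10
step 6: P1: load  L5  ⟶  IEI  (L5)  txn=BusRd  M[L5]=60
step 7: P2: store L3 := 17  ⟶  IIM  (L3)  txn=BusRdX  M[L3]=10
step 8: P1: store L7 := 98  ⟶  IMI  (L7)  txn=BusRdX+Flush  M[L7]=4
step 9: P2: store L6 := 55  ⟶  IIM  (L6)  txn=BusRdX+Flush  M[L6]=53
step 10: P0: store L6 := 71  ⟶  MII  (L6)  txn=BusRdX+Flush  M[L6]=55
step 11: P0: store L7 := 77  ⟶  MII  (L7)  txn=BusRdX+Flush  M[L7]=98
step 12: P1: store L6 := 68  ⟶  IMI  (L6)  txn=BusRdX+Flush  M[L6]=71
step 13: P2: store L7 := 9  ⟶  IIM  (L7)  txn=BusRdX+Flush  M[L7]=77
step 14: P1: store L7 := 51  ⟶  IMI  (L7)  txn=BusRdX+Flush  M[L7]=9
step 15: P0: store L1 := 60  ⟶  MII  (L1)  txn=BusRdX  M[L1]=60
step 16: P0: store L6 := 55  ⟶  MII  (L6)  txn=BusRdX+Flush  M[L6]=68
step 17: P2: load  L5  ⟶  ISS  (L5)  txn=BusRd  M[L5]=60
step 18: P0: load  L2  ⟶  EII  (L2)  txn=BusRd  M[L2]=20
step 19: P0: store L6 := 41  ⟶  MII  (L6)  txn=∅  M[L6]=68
step 20: P0: store L6 := 94  ⟶  MII  (L6)  txn=∅  M[L6]=68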